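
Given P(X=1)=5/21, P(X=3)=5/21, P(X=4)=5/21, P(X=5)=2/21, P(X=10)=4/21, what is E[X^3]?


E[X^3] = sum(g(x)*P(x))
= 1*5/21 + 27*5/21 + 64*5/21 + 125*2/21 + 1000*4/21
= 1570/7

1570/7


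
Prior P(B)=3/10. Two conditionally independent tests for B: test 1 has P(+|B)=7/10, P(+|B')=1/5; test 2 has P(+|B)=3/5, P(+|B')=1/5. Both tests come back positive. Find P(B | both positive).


After test 1: P(+) = 7/10*3/10 + 1/5*7/10 = 7/20
P(B|+) = (21/100)/(7/20) = 3/5
After test 2 (use post1 as new prior): P(+) = 3/5*3/5 + 1/5*2/5 = 11/25
P(B|+,+) = (9/25)/(11/25) = 9/11

9/11


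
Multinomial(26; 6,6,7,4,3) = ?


26! = 403291461126605635584000000
Denominator: 6!=720 * 6!=720 * 7!=5040 * 4!=24 * 3!=6
Coefficient = 403291461126605635584000000 / 376233984000 = 1071916621776000

1071916621776000


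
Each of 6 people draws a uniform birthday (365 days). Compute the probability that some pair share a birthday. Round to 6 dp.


P(all different) = prod((365-i)/365 for i=0..5) = 0.959538
P(at least one match) = 1 - 0.959538 = 0.040462

0.040462


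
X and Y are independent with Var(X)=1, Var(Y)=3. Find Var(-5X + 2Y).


Independence => Cov(X,Y)=0
Var(-5X + 2Y) = (-5)^2*Var(X) + 2^2*Var(Y)
= 25*1 + 4*3 = 37

37


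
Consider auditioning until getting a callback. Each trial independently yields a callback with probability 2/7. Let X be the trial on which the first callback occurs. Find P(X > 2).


P(X > 2) = P(first 2 trials all fail) = (1-p)^2 = (5/7)^2 = 25/49

25/49


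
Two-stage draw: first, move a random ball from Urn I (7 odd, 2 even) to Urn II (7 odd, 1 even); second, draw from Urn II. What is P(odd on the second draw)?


P(transfer odd) = 7/9; P(transfer even) = 2/9
If odd transferred: Urn II has 8 odd of 9, so P(odd|odd moved) = 8/9
If even transferred: Urn II has 7 odd of 9, so P(odd|even moved) = 7/9
By total probability: P(odd) = 7/9*8/9 + 2/9*7/9 = 70/81

70/81


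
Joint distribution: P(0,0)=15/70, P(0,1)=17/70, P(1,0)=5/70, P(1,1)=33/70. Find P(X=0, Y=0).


Read from table: P(X=0, Y=0) = 15/70 = 3/14

3/14


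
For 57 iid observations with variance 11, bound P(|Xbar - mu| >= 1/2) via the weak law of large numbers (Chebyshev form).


Var(Xbar) = Var(X)/n = 11/57
Chebyshev: P(|Xbar-mu| >= 1/2) <= Var(Xbar)/(1/2)^2 = (11/57)/(1/4) = 44/57

44/57


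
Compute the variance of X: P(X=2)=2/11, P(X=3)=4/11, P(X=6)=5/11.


E[X] = 46/11, E[X^2] = 224/11
Var(X) = E[X^2] - (E[X])^2 = 224/11 - (46/11)^2 = 348/121

348/121


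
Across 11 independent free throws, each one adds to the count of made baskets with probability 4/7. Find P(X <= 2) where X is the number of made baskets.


P(X<=2) = P(X=0) + P(X=1) + P(X=2)
= 177147/1977326743 + 2598156/1977326743 + 17321040/1977326743
= 20096343/1977326743

20096343/1977326743


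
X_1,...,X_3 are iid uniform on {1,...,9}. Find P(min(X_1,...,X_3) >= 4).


P(min >= 4) = P(all X_i >= 4) = (P(X_1 >= 4))^3
= (6/9)^3 = (2/3)^3 = 8/27

8/27


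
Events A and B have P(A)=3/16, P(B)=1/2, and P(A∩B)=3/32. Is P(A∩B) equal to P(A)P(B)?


P(A)*P(B) = 3/16*1/2 = 3/32
P(A∩B) = 3/32, which equals P(A)P(B), so independent

Yes, A and B are independent


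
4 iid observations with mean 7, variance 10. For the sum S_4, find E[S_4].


E[S_n] = n*E[X_1] = 4*7 = 28

28


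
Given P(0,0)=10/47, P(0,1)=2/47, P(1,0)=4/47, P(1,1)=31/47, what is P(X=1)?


P(X=1) = P(1,0)+P(1,1) = 4/47 + 31/47 = 35/47

35/47


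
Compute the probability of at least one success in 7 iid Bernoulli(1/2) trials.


P(at least one) = 1 - P(none)
P(none) = (1 - 1/2)^7 = (1/2)^7 = 1/128
P(at least one) = 1 - 1/128 = 127/128

127/128


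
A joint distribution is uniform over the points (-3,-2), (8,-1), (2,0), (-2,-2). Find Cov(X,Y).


E[X]=5/4, E[Y]=-5/4, E[XY]=1/2
Cov(X,Y) = E[XY] - E[X]E[Y] = 1/2 - 5/4*-5/4 = 33/16

33/16


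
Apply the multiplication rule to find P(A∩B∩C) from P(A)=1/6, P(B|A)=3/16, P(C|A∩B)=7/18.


P(A∩B∩C) = P(A) * P(B|A) * P(C|A∩B)
= 1/6 * 3/16 * 7/18
= 1/32 * 7/18 = 7/576

7/576


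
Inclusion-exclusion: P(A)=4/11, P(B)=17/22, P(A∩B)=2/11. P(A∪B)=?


P(A∪B) = P(A) + P(B) - P(A∩B)
= 4/11 + 17/22 - 2/11 = 21/22

21/22


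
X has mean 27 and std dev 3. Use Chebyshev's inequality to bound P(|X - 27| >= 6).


k = 6/3 = 2
Chebyshev: P(|X-mu| >= k*sigma) <= 1/k^2 = 1/2^2 = 1/4

1/4


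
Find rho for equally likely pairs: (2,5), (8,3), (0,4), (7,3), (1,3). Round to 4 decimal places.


Cov(X,Y) = -1.3600, Var(X) = 10.6400, Var(Y) = 0.6400
rho = Cov/(sqrt(VarX)*sqrt(VarY)) = -0.5212

-0.5212


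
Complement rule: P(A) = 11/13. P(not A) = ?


P(A') = 1 - P(A) = 1 - 11/13 = 2/13

2/13


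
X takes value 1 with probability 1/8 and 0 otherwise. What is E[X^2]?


For Bernoulli: X in {0,1}
E[X^2] = 0^2*(1-1/8) + 1^2*1/8 = 1/8

1/8


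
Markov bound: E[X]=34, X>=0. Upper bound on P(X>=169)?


Markov: P(X >= a) <= E[X]/a
P(X >= 169) <= 34/169

34/169


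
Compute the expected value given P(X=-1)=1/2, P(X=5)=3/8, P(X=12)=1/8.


E[X] = sum(x * P(x))
= -1*1/2 + 5*3/8 + 12*1/8
= 23/8

23/8


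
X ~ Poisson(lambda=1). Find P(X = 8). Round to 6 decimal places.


P(X=8) = e^(-1) * 1^8 / 8!
≈ 0.3678794412 * 1 / 40320
≈ 0.000009

0.000009


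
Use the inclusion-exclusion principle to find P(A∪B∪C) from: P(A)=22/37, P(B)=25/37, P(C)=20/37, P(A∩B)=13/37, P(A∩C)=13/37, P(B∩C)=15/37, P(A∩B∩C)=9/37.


P(A∪B∪C) = P(A)+P(B)+P(C) - P(AB)-P(AC)-P(BC) + P(ABC)
= 22/37+25/37+20/37 - 13/37-13/37-15/37 + 9/37
= 35/37

35/37


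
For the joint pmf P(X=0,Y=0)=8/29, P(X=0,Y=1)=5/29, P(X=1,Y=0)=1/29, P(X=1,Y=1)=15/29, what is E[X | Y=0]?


P(Y=0) = 9/29
E[X|Y=0] = (0*8 + 1*1)/9 = 1/9

1/9


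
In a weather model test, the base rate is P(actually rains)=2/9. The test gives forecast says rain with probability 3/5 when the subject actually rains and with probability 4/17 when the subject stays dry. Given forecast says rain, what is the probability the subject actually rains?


P(A) = P(A|B)P(B) + P(A|B')P(B') = 3/5*2/9 + 4/17*7/9 = 242/765
P(B|A) = P(A|B)P(B)/P(A) = (2/15)/(242/765) = 51/121

51/121


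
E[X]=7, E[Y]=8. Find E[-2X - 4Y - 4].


E[-2X - 4Y - 4] = -2*E[X] - 4*E[Y] - 4
= (-2)*(7) + (-4)*(8) + (-4)
= -14 - 32 - 4 = -50

-50


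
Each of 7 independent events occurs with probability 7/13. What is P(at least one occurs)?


P(at least one) = 1 - P(none)
P(none) = (1 - 7/13)^7 = (6/13)^7 = 279936/62748517
P(at least one) = 1 - 279936/62748517 = 62468581/62748517

62468581/62748517


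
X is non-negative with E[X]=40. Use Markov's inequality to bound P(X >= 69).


Markov: P(X >= a) <= E[X]/a
P(X >= 69) <= 40/69

40/69


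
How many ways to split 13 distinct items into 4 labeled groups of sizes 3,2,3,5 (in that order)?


13! = 6227020800
Denominator: 3!=6 * 2!=2 * 3!=6 * 5!=120
Coefficient = 6227020800 / 8640 = 720720

720720


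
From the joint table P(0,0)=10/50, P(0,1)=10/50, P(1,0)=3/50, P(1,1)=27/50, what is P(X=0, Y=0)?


Read from table: P(X=0, Y=0) = 10/50 = 1/5

1/5


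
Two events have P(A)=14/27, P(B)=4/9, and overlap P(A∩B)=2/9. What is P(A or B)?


P(A∪B) = P(A) + P(B) - P(A∩B)
= 14/27 + 4/9 - 2/9 = 20/27

20/27


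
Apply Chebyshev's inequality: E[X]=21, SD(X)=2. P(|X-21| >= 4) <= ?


k = 4/2 = 2
Chebyshev: P(|X-mu| >= k*sigma) <= 1/k^2 = 1/2^2 = 1/4

1/4


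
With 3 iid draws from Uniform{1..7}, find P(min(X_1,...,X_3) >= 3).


P(min >= 3) = P(all X_i >= 3) = (P(X_1 >= 3))^3
= (5/7)^3 = 125/343

125/343


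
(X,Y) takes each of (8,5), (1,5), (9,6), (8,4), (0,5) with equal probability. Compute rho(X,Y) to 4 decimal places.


Cov(X,Y) = 0.2000, Var(X) = 14.9600, Var(Y) = 0.4000
rho = Cov/(sqrt(VarX)*sqrt(VarY)) = 0.0818

0.0818


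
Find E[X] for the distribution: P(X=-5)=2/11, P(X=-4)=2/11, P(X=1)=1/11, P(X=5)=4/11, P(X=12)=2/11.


E[X] = sum(x * P(x))
= -5*2/11 - 4*2/11 + 1*1/11 + 5*4/11 + 12*2/11
= 27/11

27/11


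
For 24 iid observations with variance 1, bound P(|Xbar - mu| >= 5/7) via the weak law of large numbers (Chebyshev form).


Var(Xbar) = Var(X)/n = 1/24
Chebyshev: P(|Xbar-mu| >= 5/7) <= Var(Xbar)/(5/7)^2 = (1/24)/(25/49) = 49/600

49/600


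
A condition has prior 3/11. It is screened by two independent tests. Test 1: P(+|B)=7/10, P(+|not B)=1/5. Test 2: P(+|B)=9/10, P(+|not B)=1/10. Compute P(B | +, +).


After test 1: P(+) = 7/10*3/11 + 1/5*8/11 = 37/110
P(B|+) = (21/110)/(37/110) = 21/37
After test 2 (use post1 as new prior): P(+) = 9/10*21/37 + 1/10*16/37 = 41/74
P(B|+,+) = (189/370)/(41/74) = 189/205

189/205


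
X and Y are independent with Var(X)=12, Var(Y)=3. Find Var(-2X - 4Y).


Independence => Cov(X,Y)=0
Var(-2X - 4Y) = (-2)^2*Var(X) + (-4)^2*Var(Y)
= 4*12 + 16*3 = 96

96


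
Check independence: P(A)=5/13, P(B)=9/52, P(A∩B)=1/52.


P(A)*P(B) = 5/13*9/52 = 45/676
P(A∩B) = 1/52 != 45/676, so not independent

No, A and B are not independent


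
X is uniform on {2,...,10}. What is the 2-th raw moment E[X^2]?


E[X^2] = (1/9) * sum(x^2 for x=2..10)
= 384/9 = 128/3

128/3


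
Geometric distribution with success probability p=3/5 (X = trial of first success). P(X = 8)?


P(X=8) = (1-p)^7 * p = (2/5)^7 * 3/5
= 128/78125 * 3/5 = 384/390625

384/390625


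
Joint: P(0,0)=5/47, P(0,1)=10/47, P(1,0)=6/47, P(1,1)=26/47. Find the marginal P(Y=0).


P(Y=0) = P(0,0)+P(1,0) = 5/47 + 6/47 = 11/47

11/47


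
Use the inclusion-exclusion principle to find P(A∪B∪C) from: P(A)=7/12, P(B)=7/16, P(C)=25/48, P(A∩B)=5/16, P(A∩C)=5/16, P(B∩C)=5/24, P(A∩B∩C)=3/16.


P(A∪B∪C) = P(A)+P(B)+P(C) - P(AB)-P(AC)-P(BC) + P(ABC)
= 7/12+7/16+25/48 - 5/16-5/16-5/24 + 3/16
= 43/48

43/48


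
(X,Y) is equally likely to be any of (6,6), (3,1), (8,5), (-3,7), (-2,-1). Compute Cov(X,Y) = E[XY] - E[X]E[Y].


E[X]=12/5, E[Y]=18/5, E[XY]=12
Cov(X,Y) = E[XY] - E[X]E[Y] = 12 - 12/5*18/5 = 84/25

84/25


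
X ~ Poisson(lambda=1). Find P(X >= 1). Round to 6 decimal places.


P(X>=1) = 1 - P(X<=0) = 1 - (e^(-1)*1^0/0!)
≈ 1 - 0.3678794412 = 0.6321205588
≈ 0.632121

0.632121


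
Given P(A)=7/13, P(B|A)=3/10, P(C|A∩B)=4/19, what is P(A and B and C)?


P(A∩B∩C) = P(A) * P(B|A) * P(C|A∩B)
= 7/13 * 3/10 * 4/19
= 21/130 * 4/19 = 42/1235

42/1235


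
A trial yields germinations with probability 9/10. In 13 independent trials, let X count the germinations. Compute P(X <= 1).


P(X<=1) = P(X=0) + P(X=1)
= 1/10000000000000 + 117/10000000000000
= 59/5000000000000

59/5000000000000


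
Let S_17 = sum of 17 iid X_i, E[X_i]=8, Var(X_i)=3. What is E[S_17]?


E[S_n] = n*E[X_1] = 17*8 = 136

136


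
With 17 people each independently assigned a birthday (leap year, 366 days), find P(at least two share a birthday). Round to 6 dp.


P(all different) = prod((366-i)/366 for i=0..16) = 0.685712
P(at least one match) = 1 - 0.685712 = 0.314288

0.314288


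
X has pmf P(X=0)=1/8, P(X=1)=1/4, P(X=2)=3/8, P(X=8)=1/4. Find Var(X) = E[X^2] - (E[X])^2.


E[X] = 3, E[X^2] = 71/4
Var(X) = E[X^2] - (E[X])^2 = 71/4 - (3)^2 = 35/4

35/4


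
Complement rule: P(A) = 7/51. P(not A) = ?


P(A') = 1 - P(A) = 1 - 7/51 = 44/51

44/51


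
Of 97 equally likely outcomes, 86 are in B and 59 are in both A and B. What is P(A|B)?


P(A|B) = P(A∩B)/P(B) = (59/97)/(86/97) = 59/86

59/86


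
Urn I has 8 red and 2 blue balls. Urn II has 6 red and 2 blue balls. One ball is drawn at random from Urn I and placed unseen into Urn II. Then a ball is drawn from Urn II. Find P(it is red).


P(transfer red) = 8/10 = 4/5; P(transfer blue) = 1/5
If red transferred: Urn II has 7 red of 9, so P(red|red moved) = 7/9
If blue transferred: Urn II has 6 red of 9, so P(red|blue moved) = 2/3
By total probability: P(red) = 4/5*7/9 + 1/5*2/3 = 34/45

34/45


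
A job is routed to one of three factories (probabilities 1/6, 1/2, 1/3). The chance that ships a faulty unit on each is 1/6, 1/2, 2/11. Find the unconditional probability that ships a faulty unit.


P(A) = P(A|B1)P(B1) + P(A|B2)P(B2) + P(A|B3)P(B3)
= 1/6*1/6 + 1/2*1/2 + 2/11*1/3
= 1/36 + 1/4 + 2/33 = 67/198

67/198


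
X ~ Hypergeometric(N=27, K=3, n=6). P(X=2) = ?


P(X=2) = C(3,2)*C(24,4) / C(27,6)
= 3*10626 / 296010
= 31878/296010 = 7/65

7/65


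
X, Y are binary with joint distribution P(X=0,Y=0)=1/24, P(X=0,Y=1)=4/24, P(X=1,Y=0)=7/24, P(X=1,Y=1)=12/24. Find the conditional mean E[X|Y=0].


P(Y=0) = 8/24
E[X|Y=0] = (0*1 + 1*7)/8 = 7/8

7/8


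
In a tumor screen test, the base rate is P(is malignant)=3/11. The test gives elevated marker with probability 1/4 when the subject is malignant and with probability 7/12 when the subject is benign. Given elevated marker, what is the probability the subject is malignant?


P(A) = P(A|B)P(B) + P(A|B')P(B') = 1/4*3/11 + 7/12*8/11 = 65/132
P(B|A) = P(A|B)P(B)/P(A) = (3/44)/(65/132) = 9/65

9/65


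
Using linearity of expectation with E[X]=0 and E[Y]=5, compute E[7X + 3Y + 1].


E[7X + 3Y + 1] = 7*E[X] + 3*E[Y] + 1
= (7)*(0) + (3)*(5) + (1)
= 0 + 15 + 1 = 16

16


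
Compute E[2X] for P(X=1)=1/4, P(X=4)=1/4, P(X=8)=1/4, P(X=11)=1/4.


E[2X] = sum(g(x)*P(x))
= 2*1/4 + 8*1/4 + 16*1/4 + 22*1/4
= 12

12


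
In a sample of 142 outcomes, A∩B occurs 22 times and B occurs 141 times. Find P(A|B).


P(A|B) = P(A∩B)/P(B) = (22/142)/(141/142) = 22/141

22/141


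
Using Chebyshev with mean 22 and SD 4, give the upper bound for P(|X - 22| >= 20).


k = 20/4 = 5
Chebyshev: P(|X-mu| >= k*sigma) <= 1/k^2 = 1/5^2 = 1/25

1/25


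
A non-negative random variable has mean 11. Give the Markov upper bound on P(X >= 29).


Markov: P(X >= a) <= E[X]/a
P(X >= 29) <= 11/29

11/29


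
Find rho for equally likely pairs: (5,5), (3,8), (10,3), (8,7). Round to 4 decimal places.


Cov(X,Y) = -3.6250, Var(X) = 7.2500, Var(Y) = 3.6875
rho = Cov/(sqrt(VarX)*sqrt(VarY)) = -0.7011

-0.7011


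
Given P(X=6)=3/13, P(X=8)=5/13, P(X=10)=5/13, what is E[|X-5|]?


E[|X-5|] = sum(g(x)*P(x))
= 1*3/13 + 3*5/13 + 5*5/13
= 43/13

43/13


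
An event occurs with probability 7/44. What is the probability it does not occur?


P(A') = 1 - P(A) = 1 - 7/44 = 37/44

37/44


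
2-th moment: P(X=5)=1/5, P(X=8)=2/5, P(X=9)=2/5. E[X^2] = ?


E[X^2] = sum(x^2 * P(x))
= 25*1/5 + 64*2/5 + 81*2/5
= 63

63


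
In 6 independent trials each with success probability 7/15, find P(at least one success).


P(at least one) = 1 - P(none)
P(none) = (1 - 7/15)^6 = (8/15)^6 = 262144/11390625
P(at least one) = 1 - 262144/11390625 = 11128481/11390625

11128481/11390625


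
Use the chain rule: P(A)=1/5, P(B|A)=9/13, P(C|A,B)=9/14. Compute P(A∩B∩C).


P(A∩B∩C) = P(A) * P(B|A) * P(C|A∩B)
= 1/5 * 9/13 * 9/14
= 9/65 * 9/14 = 81/910

81/910


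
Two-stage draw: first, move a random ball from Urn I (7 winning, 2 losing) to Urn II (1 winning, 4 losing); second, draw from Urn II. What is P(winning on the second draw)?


P(transfer winning) = 7/9; P(transfer losing) = 2/9
If winning transferred: Urn II has 2 winning of 6, so P(winning|winning moved) = 1/3
If losing transferred: Urn II has 1 winning of 6, so P(winning|losing moved) = 1/6
By total probability: P(winning) = 7/9*1/3 + 2/9*1/6 = 8/27

8/27


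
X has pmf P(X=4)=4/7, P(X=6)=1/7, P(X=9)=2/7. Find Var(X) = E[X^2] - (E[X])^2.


E[X] = 40/7, E[X^2] = 262/7
Var(X) = E[X^2] - (E[X])^2 = 262/7 - (40/7)^2 = 234/49

234/49


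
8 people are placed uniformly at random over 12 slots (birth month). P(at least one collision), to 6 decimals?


P(all different) = prod((12-i)/12 for i=0..7) = 0.046417
P(at least one match) = 1 - 0.046417 = 0.953583

0.953583


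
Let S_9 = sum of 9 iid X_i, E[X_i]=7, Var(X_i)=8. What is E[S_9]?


E[S_n] = n*E[X_1] = 9*7 = 63

63


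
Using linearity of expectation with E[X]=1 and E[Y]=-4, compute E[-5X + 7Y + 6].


E[-5X + 7Y + 6] = -5*E[X] + 7*E[Y] + 6
= (-5)*(1) + (7)*(-4) + (6)
= -5 - 28 + 6 = -27

-27


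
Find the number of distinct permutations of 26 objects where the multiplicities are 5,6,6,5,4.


26! = 403291461126605635584000000
Denominator: 5!=120 * 6!=720 * 6!=720 * 5!=120 * 4!=24
Coefficient = 403291461126605635584000000 / 179159040000 = 2251024905729600

2251024905729600


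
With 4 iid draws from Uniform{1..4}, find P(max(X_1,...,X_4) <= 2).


P(max <= 2) = P(all X_i <= 2) = (P(X_1 <= 2))^4
= (2/4)^4 = (1/2)^4 = 1/16

1/16


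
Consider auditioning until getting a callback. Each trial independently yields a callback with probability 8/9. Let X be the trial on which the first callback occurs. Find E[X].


For geometric (trials until first success), E[X] = 1/p = 1/(8/9) = 9/8

9/8


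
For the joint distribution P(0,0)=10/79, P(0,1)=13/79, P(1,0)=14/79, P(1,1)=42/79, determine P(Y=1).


P(Y=1) = P(0,1)+P(1,1) = 13/79 + 42/79 = 55/79

55/79


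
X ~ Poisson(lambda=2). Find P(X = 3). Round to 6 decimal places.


P(X=3) = e^(-2) * 2^3 / 3!
≈ 0.1353352832 * 8 / 6
≈ 0.180447

0.180447


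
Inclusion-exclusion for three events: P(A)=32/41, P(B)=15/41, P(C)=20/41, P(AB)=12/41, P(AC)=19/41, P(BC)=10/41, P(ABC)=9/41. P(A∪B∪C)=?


P(A∪B∪C) = P(A)+P(B)+P(C) - P(AB)-P(AC)-P(BC) + P(ABC)
= 32/41+15/41+20/41 - 12/41-19/41-10/41 + 9/41
= 35/41

35/41


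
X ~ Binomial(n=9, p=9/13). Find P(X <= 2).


P(X<=2) = P(X=0) + P(X=1) + P(X=2)
= 262144/10604499373 + 5308416/10604499373 + 47775744/10604499373
= 53346304/10604499373

53346304/10604499373


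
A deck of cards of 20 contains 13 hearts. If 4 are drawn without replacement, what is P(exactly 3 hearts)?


P(X=3) = C(13,3)*C(7,1) / C(20,4)
= 286*7 / 4845
= 2002/4845

2002/4845


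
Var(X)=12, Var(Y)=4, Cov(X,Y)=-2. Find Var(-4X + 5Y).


Var(-4X + 5Y) = (-4)^2*Var(X) + 5^2*Var(Y) + 2*(-4)*5*Cov(X,Y)
= 16*12 + 25*4 - 40*(-2)
= 192 + 100 + 80 = 372

372


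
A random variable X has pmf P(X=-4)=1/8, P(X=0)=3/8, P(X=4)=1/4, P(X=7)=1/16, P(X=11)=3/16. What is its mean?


E[X] = sum(x * P(x))
= -4*1/8 + 0*3/8 + 4*1/4 + 7*1/16 + 11*3/16
= 3

3


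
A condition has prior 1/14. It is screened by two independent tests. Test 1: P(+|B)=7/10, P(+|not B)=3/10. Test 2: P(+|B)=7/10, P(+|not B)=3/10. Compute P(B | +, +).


After test 1: P(+) = 7/10*1/14 + 3/10*13/14 = 23/70
P(B|+) = (1/20)/(23/70) = 7/46
After test 2 (use post1 as new prior): P(+) = 7/10*7/46 + 3/10*39/46 = 83/230
P(B|+,+) = (49/460)/(83/230) = 49/166

49/166


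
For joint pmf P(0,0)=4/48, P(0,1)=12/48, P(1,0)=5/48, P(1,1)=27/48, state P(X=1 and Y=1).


Read from table: P(X=1, Y=1) = 27/48 = 9/16

9/16


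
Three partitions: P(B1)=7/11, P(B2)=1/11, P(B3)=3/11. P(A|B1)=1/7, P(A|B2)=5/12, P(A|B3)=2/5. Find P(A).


P(A) = P(A|B1)P(B1) + P(A|B2)P(B2) + P(A|B3)P(B3)
= 1/7*7/11 + 5/12*1/11 + 2/5*3/11
= 1/11 + 5/132 + 6/55 = 157/660

157/660


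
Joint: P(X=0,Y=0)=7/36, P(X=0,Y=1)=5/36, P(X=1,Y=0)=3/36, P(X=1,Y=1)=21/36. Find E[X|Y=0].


P(Y=0) = 10/36
E[X|Y=0] = (0*7 + 1*3)/10 = 3/10

3/10


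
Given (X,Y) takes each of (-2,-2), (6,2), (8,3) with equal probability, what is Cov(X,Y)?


E[X]=4, E[Y]=1, E[XY]=40/3
Cov(X,Y) = E[XY] - E[X]E[Y] = 40/3 - 4*1 = 28/3

28/3


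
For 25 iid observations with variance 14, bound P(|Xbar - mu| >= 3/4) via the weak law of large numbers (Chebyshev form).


Var(Xbar) = Var(X)/n = 14/25
Chebyshev: P(|Xbar-mu| >= 3/4) <= Var(Xbar)/(3/4)^2 = (14/25)/(9/16) = 224/225

224/225


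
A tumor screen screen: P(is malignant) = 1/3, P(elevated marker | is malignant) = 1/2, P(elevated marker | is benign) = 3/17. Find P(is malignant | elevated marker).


P(A) = P(A|B)P(B) + P(A|B')P(B') = 1/2*1/3 + 3/17*2/3 = 29/102
P(B|A) = P(A|B)P(B)/P(A) = (1/6)/(29/102) = 17/29

17/29


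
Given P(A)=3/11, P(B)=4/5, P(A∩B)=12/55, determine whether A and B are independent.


P(A)*P(B) = 3/11*4/5 = 12/55
P(A∩B) = 12/55, which equals P(A)P(B), so independent

Yes, A and B are independent


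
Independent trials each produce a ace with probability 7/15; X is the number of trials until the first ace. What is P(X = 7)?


P(X=7) = (1-p)^6 * p = (8/15)^6 * 7/15
= 262144/11390625 * 7/15 = 1835008/170859375

1835008/170859375


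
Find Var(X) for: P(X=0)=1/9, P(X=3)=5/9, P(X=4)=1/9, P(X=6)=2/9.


E[X] = 31/9, E[X^2] = 133/9
Var(X) = E[X^2] - (E[X])^2 = 133/9 - (31/9)^2 = 236/81

236/81


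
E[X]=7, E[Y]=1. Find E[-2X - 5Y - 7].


E[-2X - 5Y - 7] = -2*E[X] - 5*E[Y] - 7
= (-2)*(7) + (-5)*(1) + (-7)
= -14 - 5 - 7 = -26

-26


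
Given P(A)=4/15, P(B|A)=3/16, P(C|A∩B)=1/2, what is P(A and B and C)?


P(A∩B∩C) = P(A) * P(B|A) * P(C|A∩B)
= 4/15 * 3/16 * 1/2
= 1/20 * 1/2 = 1/40

1/40


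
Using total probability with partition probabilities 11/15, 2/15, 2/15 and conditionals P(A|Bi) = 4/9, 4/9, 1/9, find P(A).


P(A) = P(A|B1)P(B1) + P(A|B2)P(B2) + P(A|B3)P(B3)
= 4/9*11/15 + 4/9*2/15 + 1/9*2/15
= 44/135 + 8/135 + 2/135 = 2/5

2/5


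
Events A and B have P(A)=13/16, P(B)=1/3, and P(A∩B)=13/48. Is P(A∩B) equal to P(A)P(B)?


P(A)*P(B) = 13/16*1/3 = 13/48
P(A∩B) = 13/48, which equals P(A)P(B), so independent

Yes, A and B are independent


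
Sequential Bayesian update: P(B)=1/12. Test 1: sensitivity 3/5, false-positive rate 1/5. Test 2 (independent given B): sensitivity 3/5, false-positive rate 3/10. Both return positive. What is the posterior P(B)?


After test 1: P(+) = 3/5*1/12 + 1/5*11/12 = 7/30
P(B|+) = (1/20)/(7/30) = 3/14
After test 2 (use post1 as new prior): P(+) = 3/5*3/14 + 3/10*11/14 = 51/140
P(B|+,+) = (9/70)/(51/140) = 6/17

6/17


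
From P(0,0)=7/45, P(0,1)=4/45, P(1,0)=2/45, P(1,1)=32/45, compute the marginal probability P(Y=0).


P(Y=0) = P(0,0)+P(1,0) = 7/45 + 2/45 = 9/45 = 1/5

1/5


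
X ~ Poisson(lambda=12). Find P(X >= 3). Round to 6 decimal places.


P(X>=3) = 1 - P(X<=2) = 1 - (e^(-12)*12^0/0! + e^(-12)*12^1/1! + e^(-12)*12^2/2!)
≈ 1 - (0.0000061442 + 0.0000737305 + 0.0004423833)
= 1 - 0.0005222580 = 0.9994777420
≈ 0.999478

0.999478


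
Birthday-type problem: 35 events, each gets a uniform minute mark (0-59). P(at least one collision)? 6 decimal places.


P(all different) = prod((60-i)/60 for i=0..34) = 0.000003
P(at least one match) = 1 - 0.000003 = 0.999997

0.999997


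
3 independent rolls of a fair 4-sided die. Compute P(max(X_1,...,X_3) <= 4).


P(max <= 4) = P(all X_i <= 4) = (P(X_1 <= 4))^3
= (4/4)^3 = 1^3 = 1

1


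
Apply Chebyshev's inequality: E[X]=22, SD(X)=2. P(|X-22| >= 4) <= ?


k = 4/2 = 2
Chebyshev: P(|X-mu| >= k*sigma) <= 1/k^2 = 1/2^2 = 1/4

1/4


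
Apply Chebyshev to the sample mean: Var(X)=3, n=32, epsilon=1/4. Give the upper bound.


Var(Xbar) = Var(X)/n = 3/32
Chebyshev: P(|Xbar-mu| >= 1/4) <= Var(Xbar)/(1/4)^2 = (3/32)/(1/16) = 3/2
Bound exceeds 1, so trivial bound: 1

1


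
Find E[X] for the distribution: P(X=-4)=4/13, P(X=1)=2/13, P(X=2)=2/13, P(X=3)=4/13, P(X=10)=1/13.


E[X] = sum(x * P(x))
= -4*4/13 + 1*2/13 + 2*2/13 + 3*4/13 + 10*1/13
= 12/13

12/13


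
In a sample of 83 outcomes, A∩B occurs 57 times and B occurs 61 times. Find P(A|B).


P(A|B) = P(A∩B)/P(B) = (57/83)/(61/83) = 57/61

57/61


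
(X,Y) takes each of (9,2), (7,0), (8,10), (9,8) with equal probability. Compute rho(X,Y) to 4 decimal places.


Cov(X,Y) = 1.2500, Var(X) = 0.6875, Var(Y) = 17.0000
rho = Cov/(sqrt(VarX)*sqrt(VarY)) = 0.3656

0.3656


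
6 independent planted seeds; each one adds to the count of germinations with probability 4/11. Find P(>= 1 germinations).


P(at least one) = 1 - P(none)
P(none) = (1 - 4/11)^6 = (7/11)^6 = 117649/1771561
P(at least one) = 1 - 117649/1771561 = 1653912/1771561

1653912/1771561


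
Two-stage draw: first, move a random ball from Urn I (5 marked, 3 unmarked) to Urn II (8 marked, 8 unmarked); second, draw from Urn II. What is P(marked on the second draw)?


P(transfer marked) = 5/8; P(transfer unmarked) = 3/8
If marked transferred: Urn II has 9 marked of 17, so P(marked|marked moved) = 9/17
If unmarked transferred: Urn II has 8 marked of 17, so P(marked|unmarked moved) = 8/17
By total probability: P(marked) = 5/8*9/17 + 3/8*8/17 = 69/136

69/136


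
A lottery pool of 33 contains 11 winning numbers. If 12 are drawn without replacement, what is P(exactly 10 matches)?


P(X=10) = C(11,10)*C(22,2) / C(33,12)
= 11*231 / 354817320
= 2541/354817320 = 77/10752040

77/10752040


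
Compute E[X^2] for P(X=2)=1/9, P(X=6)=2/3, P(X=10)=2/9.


E[X^2] = sum(g(x)*P(x))
= 4*1/9 + 36*2/3 + 100*2/9
= 140/3

140/3


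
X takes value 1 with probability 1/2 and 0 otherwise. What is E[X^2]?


For Bernoulli: X in {0,1}
E[X^2] = 0^2*(1-1/2) + 1^2*1/2 = 1/2

1/2


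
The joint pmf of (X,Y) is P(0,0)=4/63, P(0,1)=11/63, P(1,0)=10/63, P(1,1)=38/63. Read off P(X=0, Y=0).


Read from table: P(X=0, Y=0) = 4/63

4/63


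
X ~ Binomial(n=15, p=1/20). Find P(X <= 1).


P(X<=1) = P(X=0) + P(X=1)
= 15181127029874798299/32768000000000000000 + 2397020057348652363/6553600000000000000
= 13583113658309030057/16384000000000000000

13583113658309030057/16384000000000000000


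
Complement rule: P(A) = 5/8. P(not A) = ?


P(A') = 1 - P(A) = 1 - 5/8 = 3/8

3/8


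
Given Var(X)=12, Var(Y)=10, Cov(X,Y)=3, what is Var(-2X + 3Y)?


Var(-2X + 3Y) = (-2)^2*Var(X) + 3^2*Var(Y) + 2*(-2)*3*Cov(X,Y)
= 4*12 + 9*10 - 12*3
= 48 + 90 - 36 = 102

102


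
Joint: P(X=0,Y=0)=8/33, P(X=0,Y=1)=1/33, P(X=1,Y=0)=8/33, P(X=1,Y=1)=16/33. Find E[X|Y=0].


P(Y=0) = 16/33
E[X|Y=0] = (0*8 + 1*8)/16 = 8/16 = 1/2

1/2


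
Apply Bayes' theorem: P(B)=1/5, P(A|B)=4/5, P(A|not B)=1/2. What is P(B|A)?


P(A) = P(A|B)P(B) + P(A|B')P(B') = 4/5*1/5 + 1/2*4/5 = 14/25
P(B|A) = P(A|B)P(B)/P(A) = (4/25)/(14/25) = 2/7

2/7


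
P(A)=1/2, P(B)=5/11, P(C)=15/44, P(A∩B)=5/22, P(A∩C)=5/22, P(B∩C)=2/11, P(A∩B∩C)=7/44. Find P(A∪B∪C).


P(A∪B∪C) = P(A)+P(B)+P(C) - P(AB)-P(AC)-P(BC) + P(ABC)
= 1/2+5/11+15/44 - 5/22-5/22-2/11 + 7/44
= 9/11

9/11


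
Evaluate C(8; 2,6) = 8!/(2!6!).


8! = 40320
Denominator: 2!=2 * 6!=720
Coefficient = 40320 / 1440 = 28

28


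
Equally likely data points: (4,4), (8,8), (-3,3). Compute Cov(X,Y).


E[X]=3, E[Y]=5, E[XY]=71/3
Cov(X,Y) = E[XY] - E[X]E[Y] = 71/3 - 3*5 = 26/3

26/3


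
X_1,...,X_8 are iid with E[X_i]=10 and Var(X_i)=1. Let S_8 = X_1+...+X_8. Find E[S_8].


E[S_n] = n*E[X_1] = 8*10 = 80

80


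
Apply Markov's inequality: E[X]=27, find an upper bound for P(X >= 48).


Markov: P(X >= a) <= E[X]/a
P(X >= 48) <= 27/48 = 9/16

9/16


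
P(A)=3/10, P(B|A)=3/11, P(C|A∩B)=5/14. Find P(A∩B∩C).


P(A∩B∩C) = P(A) * P(B|A) * P(C|A∩B)
= 3/10 * 3/11 * 5/14
= 9/110 * 5/14 = 9/308

9/308


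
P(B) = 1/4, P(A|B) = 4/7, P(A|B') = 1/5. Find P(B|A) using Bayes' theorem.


P(A) = P(A|B)P(B) + P(A|B')P(B') = 4/7*1/4 + 1/5*3/4 = 41/140
P(B|A) = P(A|B)P(B)/P(A) = (1/7)/(41/140) = 20/41

20/41


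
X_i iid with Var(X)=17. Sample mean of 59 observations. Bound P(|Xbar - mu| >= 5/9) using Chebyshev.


Var(Xbar) = Var(X)/n = 17/59
Chebyshev: P(|Xbar-mu| >= 5/9) <= Var(Xbar)/(5/9)^2 = (17/59)/(25/81) = 1377/1475

1377/1475


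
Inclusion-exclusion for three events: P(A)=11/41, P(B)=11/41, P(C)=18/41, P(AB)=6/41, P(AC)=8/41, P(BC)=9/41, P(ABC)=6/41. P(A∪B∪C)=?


P(A∪B∪C) = P(A)+P(B)+P(C) - P(AB)-P(AC)-P(BC) + P(ABC)
= 11/41+11/41+18/41 - 6/41-8/41-9/41 + 6/41
= 23/41

23/41


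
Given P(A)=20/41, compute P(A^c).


P(A') = 1 - P(A) = 1 - 20/41 = 21/41

21/41


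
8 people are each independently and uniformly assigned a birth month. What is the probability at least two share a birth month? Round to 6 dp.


P(all different) = prod((12-i)/12 for i=0..7) = 0.046417
P(at least one match) = 1 - 0.046417 = 0.953583

0.953583


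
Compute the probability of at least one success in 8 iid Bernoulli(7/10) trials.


P(at least one) = 1 - P(none)
P(none) = (1 - 7/10)^8 = (3/10)^8 = 6561/100000000
P(at least one) = 1 - 6561/100000000 = 99993439/100000000

99993439/100000000


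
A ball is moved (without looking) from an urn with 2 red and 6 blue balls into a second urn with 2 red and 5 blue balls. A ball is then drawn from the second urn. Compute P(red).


P(transfer red) = 2/8 = 1/4; P(transfer blue) = 3/4
If red transferred: Urn II has 3 red of 8, so P(red|red moved) = 3/8
If blue transferred: Urn II has 2 red of 8, so P(red|blue moved) = 1/4
By total probability: P(red) = 1/4*3/8 + 3/4*1/4 = 9/32

9/32


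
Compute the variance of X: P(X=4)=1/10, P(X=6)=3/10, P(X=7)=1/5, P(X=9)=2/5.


E[X] = 36/5, E[X^2] = 273/5
Var(X) = E[X^2] - (E[X])^2 = 273/5 - (36/5)^2 = 69/25

69/25


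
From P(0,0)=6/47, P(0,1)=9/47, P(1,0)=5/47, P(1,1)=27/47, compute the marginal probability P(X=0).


P(X=0) = P(0,0)+P(0,1) = 6/47 + 9/47 = 15/47

15/47


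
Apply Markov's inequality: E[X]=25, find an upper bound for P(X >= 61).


Markov: P(X >= a) <= E[X]/a
P(X >= 61) <= 25/61

25/61


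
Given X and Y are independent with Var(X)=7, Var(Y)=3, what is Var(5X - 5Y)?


Independence => Cov(X,Y)=0
Var(5X - 5Y) = 5^2*Var(X) + (-5)^2*Var(Y)
= 25*7 + 25*3 = 250

250


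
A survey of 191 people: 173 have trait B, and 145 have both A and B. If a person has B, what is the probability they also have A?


P(A|B) = P(A∩B)/P(B) = (145/191)/(173/191) = 145/173

145/173


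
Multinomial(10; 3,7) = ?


10! = 3628800
Denominator: 3!=6 * 7!=5040
Coefficient = 3628800 / 30240 = 120

120


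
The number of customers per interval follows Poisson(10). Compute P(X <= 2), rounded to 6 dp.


P(X<=2) = e^(-10)*10^0/0! + e^(-10)*10^1/1! + e^(-10)*10^2/2!
≈ 0.0000453999 + 0.0004539993 + 0.0022699965
= 0.0027693957
≈ 0.002769

0.002769


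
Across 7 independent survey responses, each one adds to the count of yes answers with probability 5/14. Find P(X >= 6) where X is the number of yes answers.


P(X>=6) = P(X=6) + P(X=7)
= 140625/15059072 + 78125/105413504
= 265625/26353376

265625/26353376


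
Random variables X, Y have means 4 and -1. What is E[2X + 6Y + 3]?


E[2X + 6Y + 3] = 2*E[X] + 6*E[Y] + 3
= (2)*(4) + (6)*(-1) + (3)
= 8 - 6 + 3 = 5

5


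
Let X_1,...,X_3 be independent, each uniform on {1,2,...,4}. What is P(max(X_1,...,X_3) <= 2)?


P(max <= 2) = P(all X_i <= 2) = (P(X_1 <= 2))^3
= (2/4)^3 = (1/2)^3 = 1/8

1/8


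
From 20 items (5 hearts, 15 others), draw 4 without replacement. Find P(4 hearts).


P(X=4) = C(5,4)*C(15,0) / C(20,4)
= 5*1 / 4845
= 5/4845 = 1/969

1/969


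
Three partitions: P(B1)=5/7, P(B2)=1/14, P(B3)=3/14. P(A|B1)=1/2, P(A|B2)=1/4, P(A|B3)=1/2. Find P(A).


P(A) = P(A|B1)P(B1) + P(A|B2)P(B2) + P(A|B3)P(B3)
= 1/2*5/7 + 1/4*1/14 + 1/2*3/14
= 5/14 + 1/56 + 3/28 = 27/56

27/56


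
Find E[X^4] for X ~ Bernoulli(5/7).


For Bernoulli: X in {0,1}
E[X^4] = 0^4*(1-5/7) + 1^4*5/7 = 5/7

5/7


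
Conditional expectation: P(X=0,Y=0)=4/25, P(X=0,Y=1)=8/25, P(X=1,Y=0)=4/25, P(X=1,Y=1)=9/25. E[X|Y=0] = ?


P(Y=0) = 8/25
E[X|Y=0] = (0*4 + 1*4)/8 = 4/8 = 1/2

1/2


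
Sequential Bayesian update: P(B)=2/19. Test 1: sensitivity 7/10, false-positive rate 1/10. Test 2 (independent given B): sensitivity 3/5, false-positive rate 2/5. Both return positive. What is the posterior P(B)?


After test 1: P(+) = 7/10*2/19 + 1/10*17/19 = 31/190
P(B|+) = (7/95)/(31/190) = 14/31
After test 2 (use post1 as new prior): P(+) = 3/5*14/31 + 2/5*17/31 = 76/155
P(B|+,+) = (42/155)/(76/155) = 21/38

21/38


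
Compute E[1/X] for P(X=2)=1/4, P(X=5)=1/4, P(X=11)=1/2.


E[1/X] = sum(g(x)*P(x))
= 1/2*1/4 + 1/5*1/4 + 1/11*1/2
= 97/440

97/440


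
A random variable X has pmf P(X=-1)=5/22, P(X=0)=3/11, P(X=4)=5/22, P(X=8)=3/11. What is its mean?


E[X] = sum(x * P(x))
= -1*5/22 + 0*3/11 + 4*5/22 + 8*3/11
= 63/22

63/22


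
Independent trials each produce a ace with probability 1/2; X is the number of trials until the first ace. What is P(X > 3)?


P(X > 3) = P(first 3 trials all fail) = (1-p)^3 = (1/2)^3 = 1/8

1/8


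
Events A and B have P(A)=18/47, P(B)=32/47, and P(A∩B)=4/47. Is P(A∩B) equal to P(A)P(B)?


P(A)*P(B) = 18/47*32/47 = 576/2209
P(A∩B) = 4/47 != 576/2209, so not independent

No, A and B are not independent


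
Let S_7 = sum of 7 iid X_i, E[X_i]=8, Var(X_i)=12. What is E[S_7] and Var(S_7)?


E[S_n] = n*mu = 7*8 = 56
Var(S_n) = n*sigma^2 = 7*12 = 84

E[S_7]=56, Var(S_7)=84


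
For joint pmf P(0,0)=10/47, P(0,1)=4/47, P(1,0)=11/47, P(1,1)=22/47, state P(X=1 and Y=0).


Read from table: P(X=1, Y=0) = 11/47

11/47


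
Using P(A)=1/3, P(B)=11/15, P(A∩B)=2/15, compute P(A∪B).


P(A∪B) = P(A) + P(B) - P(A∩B)
= 1/3 + 11/15 - 2/15 = 14/15

14/15


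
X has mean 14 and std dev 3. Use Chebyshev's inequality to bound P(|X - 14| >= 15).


k = 15/3 = 5
Chebyshev: P(|X-mu| >= k*sigma) <= 1/k^2 = 1/5^2 = 1/25

1/25


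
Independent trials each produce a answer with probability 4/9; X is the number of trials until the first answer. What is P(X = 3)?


P(X=3) = (1-p)^2 * p = (5/9)^2 * 4/9
= 25/81 * 4/9 = 100/729

100/729


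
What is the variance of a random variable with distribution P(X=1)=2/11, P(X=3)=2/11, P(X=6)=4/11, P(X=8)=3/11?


E[X] = 56/11, E[X^2] = 356/11
Var(X) = E[X^2] - (E[X])^2 = 356/11 - (56/11)^2 = 780/121

780/121


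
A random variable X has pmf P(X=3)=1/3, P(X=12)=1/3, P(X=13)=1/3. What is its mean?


E[X] = sum(x * P(x))
= 3*1/3 + 12*1/3 + 13*1/3
= 28/3

28/3


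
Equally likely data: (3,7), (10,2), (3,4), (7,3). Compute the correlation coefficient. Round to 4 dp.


Cov(X,Y) = -4.5000, Var(X) = 8.6875, Var(Y) = 3.5000
rho = Cov/(sqrt(VarX)*sqrt(VarY)) = -0.8161

-0.8161


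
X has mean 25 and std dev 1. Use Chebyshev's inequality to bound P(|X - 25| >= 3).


k = 3/1 = 3
Chebyshev: P(|X-mu| >= k*sigma) <= 1/k^2 = 1/3^2 = 1/9

1/9


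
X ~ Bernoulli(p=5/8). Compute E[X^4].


For Bernoulli: X in {0,1}
E[X^4] = 0^4*(1-5/8) + 1^4*5/8 = 5/8

5/8


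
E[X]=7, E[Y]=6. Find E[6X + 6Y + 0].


E[6X + 6Y + 0] = 6*E[X] + 6*E[Y] + 0
= (6)*(7) + (6)*(6) + (0)
= 42 + 36 + 0 = 78

78


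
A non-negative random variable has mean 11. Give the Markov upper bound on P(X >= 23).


Markov: P(X >= a) <= E[X]/a
P(X >= 23) <= 11/23

11/23


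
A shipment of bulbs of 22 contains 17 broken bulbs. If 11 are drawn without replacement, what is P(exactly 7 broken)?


P(X=7) = C(17,7)*C(5,4) / C(22,11)
= 19448*5 / 705432
= 97240/705432 = 55/399

55/399


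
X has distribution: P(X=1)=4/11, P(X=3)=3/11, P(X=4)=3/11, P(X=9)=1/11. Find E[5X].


E[5X] = sum(g(x)*P(x))
= 5*4/11 + 15*3/11 + 20*3/11 + 45*1/11
= 170/11

170/11


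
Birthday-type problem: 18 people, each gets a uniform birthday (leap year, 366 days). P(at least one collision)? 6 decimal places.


P(all different) = prod((366-i)/366 for i=0..17) = 0.653862
P(at least one match) = 1 - 0.653862 = 0.346138

0.346138


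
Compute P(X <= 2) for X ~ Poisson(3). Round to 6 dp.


P(X<=2) = e^(-3)*3^0/0! + e^(-3)*3^1/1! + e^(-3)*3^2/2!
≈ 0.0497870684 + 0.1493612051 + 0.2240418077
= 0.4231900812
≈ 0.423190

0.423190


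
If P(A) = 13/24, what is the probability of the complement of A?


P(A') = 1 - P(A) = 1 - 13/24 = 11/24

11/24


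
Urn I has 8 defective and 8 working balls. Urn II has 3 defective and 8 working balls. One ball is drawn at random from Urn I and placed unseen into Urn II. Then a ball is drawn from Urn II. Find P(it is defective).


P(transfer defective) = 8/16 = 1/2; P(transfer working) = 1/2
If defective transferred: Urn II has 4 defective of 12, so P(defective|defective moved) = 1/3
If working transferred: Urn II has 3 defective of 12, so P(defective|working moved) = 1/4
By total probability: P(defective) = 1/2*1/3 + 1/2*1/4 = 7/24

7/24


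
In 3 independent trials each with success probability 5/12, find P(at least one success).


P(at least one) = 1 - P(none)
P(none) = (1 - 5/12)^3 = (7/12)^3 = 343/1728
P(at least one) = 1 - 343/1728 = 1385/1728

1385/1728


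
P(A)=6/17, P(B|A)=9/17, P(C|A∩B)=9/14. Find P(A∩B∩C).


P(A∩B∩C) = P(A) * P(B|A) * P(C|A∩B)
= 6/17 * 9/17 * 9/14
= 54/289 * 9/14 = 243/2023

243/2023


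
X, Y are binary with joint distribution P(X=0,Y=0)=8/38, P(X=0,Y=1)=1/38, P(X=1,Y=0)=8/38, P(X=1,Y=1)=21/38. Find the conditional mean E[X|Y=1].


P(Y=1) = 22/38
E[X|Y=1] = (0*1 + 1*21)/22 = 21/22

21/22


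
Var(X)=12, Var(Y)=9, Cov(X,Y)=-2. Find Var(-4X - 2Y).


Var(-4X - 2Y) = (-4)^2*Var(X) + (-2)^2*Var(Y) + 2*(-4)*(-2)*Cov(X,Y)
= 16*12 + 4*9 + 16*(-2)
= 192 + 36 - 32 = 196

196


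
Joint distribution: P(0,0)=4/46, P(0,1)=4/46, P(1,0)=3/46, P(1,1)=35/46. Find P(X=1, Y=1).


Read from table: P(X=1, Y=1) = 35/46

35/46


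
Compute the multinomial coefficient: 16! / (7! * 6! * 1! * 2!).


16! = 20922789888000
Denominator: 7!=5040 * 6!=720 * 1!=1 * 2!=2
Coefficient = 20922789888000 / 7257600 = 2882880

2882880


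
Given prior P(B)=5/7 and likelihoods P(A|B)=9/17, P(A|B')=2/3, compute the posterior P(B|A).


P(A) = P(A|B)P(B) + P(A|B')P(B') = 9/17*5/7 + 2/3*2/7 = 29/51
P(B|A) = P(A|B)P(B)/P(A) = (45/119)/(29/51) = 135/203

135/203


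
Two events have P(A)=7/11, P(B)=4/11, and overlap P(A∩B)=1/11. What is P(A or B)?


P(A∪B) = P(A) + P(B) - P(A∩B)
= 7/11 + 4/11 - 1/11 = 10/11

10/11


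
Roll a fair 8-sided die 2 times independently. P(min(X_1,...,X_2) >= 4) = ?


P(min >= 4) = P(all X_i >= 4) = (P(X_1 >= 4))^2
= (5/8)^2 = 25/64

25/64


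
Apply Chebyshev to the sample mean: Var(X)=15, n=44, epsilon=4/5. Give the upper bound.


Var(Xbar) = Var(X)/n = 15/44
Chebyshev: P(|Xbar-mu| >= 4/5) <= Var(Xbar)/(4/5)^2 = (15/44)/(16/25) = 375/704

375/704


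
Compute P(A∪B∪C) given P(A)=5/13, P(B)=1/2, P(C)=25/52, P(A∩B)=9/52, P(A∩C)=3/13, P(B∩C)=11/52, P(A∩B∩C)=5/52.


P(A∪B∪C) = P(A)+P(B)+P(C) - P(AB)-P(AC)-P(BC) + P(ABC)
= 5/13+1/2+25/52 - 9/52-3/13-11/52 + 5/52
= 11/13

11/13


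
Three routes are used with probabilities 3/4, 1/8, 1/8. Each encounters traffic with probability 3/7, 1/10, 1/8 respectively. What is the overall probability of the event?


P(A) = P(A|B1)P(B1) + P(A|B2)P(B2) + P(A|B3)P(B3)
= 3/7*3/4 + 1/10*1/8 + 1/8*1/8
= 9/28 + 1/80 + 1/64 = 783/2240

783/2240


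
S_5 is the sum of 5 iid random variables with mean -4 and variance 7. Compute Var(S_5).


By independence, Var(S_n) = n*Var(X_1) = 5*7 = 35

35


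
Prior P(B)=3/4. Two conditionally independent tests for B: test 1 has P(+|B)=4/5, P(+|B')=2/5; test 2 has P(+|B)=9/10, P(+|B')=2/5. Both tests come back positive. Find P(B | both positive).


After test 1: P(+) = 4/5*3/4 + 2/5*1/4 = 7/10
P(B|+) = (3/5)/(7/10) = 6/7
After test 2 (use post1 as new prior): P(+) = 9/10*6/7 + 2/5*1/7 = 29/35
P(B|+,+) = (27/35)/(29/35) = 27/29

27/29


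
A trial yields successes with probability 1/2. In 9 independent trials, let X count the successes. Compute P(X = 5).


P(X=5) = C(9,5) * p^5 * (1-p)^4
= 126 * 1/32 * 1/16
= 63/256

63/256


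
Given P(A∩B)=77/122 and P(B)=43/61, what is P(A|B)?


P(A|B) = P(A∩B)/P(B) = (77/122)/(86/122) = 77/86

77/86


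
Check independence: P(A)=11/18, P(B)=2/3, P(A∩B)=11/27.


P(A)*P(B) = 11/18*2/3 = 11/27
P(A∩B) = 11/27, which equals P(A)P(B), so independent

Yes, A and B are independent


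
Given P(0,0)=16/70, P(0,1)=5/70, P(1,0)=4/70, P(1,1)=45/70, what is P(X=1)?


P(X=1) = P(1,0)+P(1,1) = 4/70 + 45/70 = 49/70 = 7/10

7/10


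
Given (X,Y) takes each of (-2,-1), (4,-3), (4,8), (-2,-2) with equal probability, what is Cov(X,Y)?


E[X]=1, E[Y]=1/2, E[XY]=13/2
Cov(X,Y) = E[XY] - E[X]E[Y] = 13/2 - 1*1/2 = 6

6
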